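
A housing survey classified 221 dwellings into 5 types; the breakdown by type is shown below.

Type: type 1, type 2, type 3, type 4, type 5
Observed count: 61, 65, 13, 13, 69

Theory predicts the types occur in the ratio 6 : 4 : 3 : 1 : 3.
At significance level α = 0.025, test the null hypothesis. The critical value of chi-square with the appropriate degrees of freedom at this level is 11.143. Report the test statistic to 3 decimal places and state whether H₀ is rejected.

Ratio total = 17. Expected counts: 221×6/17 = 78, 221×4/17 = 52, 221×3/17 = 39, 221×1/17 = 13, 221×3/17 = 39.
cat         O        E   (O−E)²/E
type 1     61       78     3.7051
type 2     65       52     3.2500
type 3     13       39    17.3333
type 4     13       13     0.0000
type 5     69       39    23.0769
Sum = 47.365
df = 4. Since 47.365 > 11.143, we reject H₀.

47.365; reject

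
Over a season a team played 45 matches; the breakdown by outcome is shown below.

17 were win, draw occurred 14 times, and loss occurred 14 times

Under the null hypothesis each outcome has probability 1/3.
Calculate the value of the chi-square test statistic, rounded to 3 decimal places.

Expected count for each of the 3 categories: 45/3 = 15.
χ² = (17−15)²/15 + (14−15)²/15 + (14−15)²/15
   = 0.2667 + 0.0667 + 0.0667
Sum = 0.400

0.400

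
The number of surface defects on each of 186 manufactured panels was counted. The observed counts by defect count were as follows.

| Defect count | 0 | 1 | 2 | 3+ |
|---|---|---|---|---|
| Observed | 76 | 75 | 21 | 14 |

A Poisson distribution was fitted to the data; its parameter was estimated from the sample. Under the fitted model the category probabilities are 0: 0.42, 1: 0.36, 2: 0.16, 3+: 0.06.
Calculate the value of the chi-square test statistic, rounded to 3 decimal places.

4.324

Expected counts E_i = n·p_i: 186×0.42 = 78.12, 186×0.36 = 66.96, 186×0.16 = 29.76, 186×0.06 = 11.16.
cat         O        E   (O−E)²/E
0          76    78.12     0.0575
1          75    66.96     0.9654
2          21    29.76     2.5785
3+         14    11.16     0.7227
Sum = 4.324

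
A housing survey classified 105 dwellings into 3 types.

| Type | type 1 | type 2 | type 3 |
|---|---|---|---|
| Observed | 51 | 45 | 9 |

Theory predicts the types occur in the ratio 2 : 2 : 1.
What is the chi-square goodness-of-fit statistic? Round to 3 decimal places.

9.000

Ratio total = 5. Expected counts: 105×2/5 = 42, 105×2/5 = 42, 105×1/5 = 21.
χ² = (51−42)²/42 + (45−42)²/42 + (9−21)²/21
   = 1.9286 + 0.2143 + 6.8571
Sum = 9.000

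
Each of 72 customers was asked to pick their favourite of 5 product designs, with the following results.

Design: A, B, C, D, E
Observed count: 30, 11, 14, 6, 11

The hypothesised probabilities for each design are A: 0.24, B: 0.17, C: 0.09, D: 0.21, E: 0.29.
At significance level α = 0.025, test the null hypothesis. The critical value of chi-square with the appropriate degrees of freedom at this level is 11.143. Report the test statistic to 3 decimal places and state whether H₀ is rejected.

Expected counts E_i = n·p_i: 72×0.24 = 17.28, 72×0.17 = 12.24, 72×0.09 = 6.48, 72×0.21 = 15.12, 72×0.29 = 20.88.
A: (30 − 17.28)²/17.28 = 161.7984/17.28 = 9.3633
B: (11 − 12.24)²/12.24 = 1.5376/12.24 = 0.1256
C: (14 − 6.48)²/6.48 = 56.5504/6.48 = 8.7269
D: (6 − 15.12)²/15.12 = 83.1744/15.12 = 5.5010
E: (11 − 20.88)²/20.88 = 97.6144/20.88 = 4.6750
Sum = 28.392
df = 4. Since 28.392 > 11.143, we reject H₀.

28.392; reject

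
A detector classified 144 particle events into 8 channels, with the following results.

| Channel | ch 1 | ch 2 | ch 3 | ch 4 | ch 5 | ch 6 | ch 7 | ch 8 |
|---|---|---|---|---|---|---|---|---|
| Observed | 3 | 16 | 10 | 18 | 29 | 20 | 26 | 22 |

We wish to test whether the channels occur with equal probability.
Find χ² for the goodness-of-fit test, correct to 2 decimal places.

27.67

Under H₀ each category has probability 1/8, so each expected count is 144/8 = 18.
χ² = (3−18)²/18 + (16−18)²/18 + (10−18)²/18 + (18−18)²/18 + (29−18)²/18 + (20−18)²/18 + (26−18)²/18 + (22−18)²/18
   = 12.500 + 0.222 + 3.556 + 0.000 + 6.722 + 0.222 + 3.556 + 0.889
Sum = 27.67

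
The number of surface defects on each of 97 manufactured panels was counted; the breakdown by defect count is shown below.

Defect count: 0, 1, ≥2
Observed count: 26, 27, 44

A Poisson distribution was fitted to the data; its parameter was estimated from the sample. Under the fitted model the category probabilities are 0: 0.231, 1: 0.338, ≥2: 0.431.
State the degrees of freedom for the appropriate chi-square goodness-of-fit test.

1

There are k = 3 categories and 1 parameter estimated from the data, so df = 3 − 1 − 1 = 1.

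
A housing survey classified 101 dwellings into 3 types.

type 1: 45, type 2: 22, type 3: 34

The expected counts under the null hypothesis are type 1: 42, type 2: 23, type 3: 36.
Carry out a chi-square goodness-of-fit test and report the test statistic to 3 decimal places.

cat         O        E   (O−E)²/E
type 1     45       42     0.2143
type 2     22       23     0.0435
type 3     34       36     0.1111
Sum = 0.369

0.369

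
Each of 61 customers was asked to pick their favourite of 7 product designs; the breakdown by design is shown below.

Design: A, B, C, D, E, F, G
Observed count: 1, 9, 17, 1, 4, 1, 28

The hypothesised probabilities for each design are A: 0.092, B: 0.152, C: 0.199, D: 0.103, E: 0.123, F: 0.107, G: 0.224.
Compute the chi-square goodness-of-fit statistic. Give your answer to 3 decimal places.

Expected counts E_i = n·p_i: 61×0.092 = 5.612, 61×0.152 = 9.272, 61×0.199 = 12.139, 61×0.103 = 6.283, 61×0.123 = 7.503, 61×0.107 = 6.527, 61×0.224 = 13.664.
A: (1 − 5.612)²/5.612 = 21.270544/5.612 = 3.7902
B: (9 − 9.272)²/9.272 = 0.073984/9.272 = 0.0080
C: (17 − 12.139)²/12.139 = 23.629321/12.139 = 1.9466
D: (1 − 6.283)²/6.283 = 27.910089/6.283 = 4.4422
E: (4 − 7.503)²/7.503 = 12.271009/7.503 = 1.6355
F: (1 − 6.527)²/6.527 = 30.547729/6.527 = 4.6802
G: (28 − 13.664)²/13.664 = 205.520896/13.664 = 15.0410
Sum = 31.544

31.544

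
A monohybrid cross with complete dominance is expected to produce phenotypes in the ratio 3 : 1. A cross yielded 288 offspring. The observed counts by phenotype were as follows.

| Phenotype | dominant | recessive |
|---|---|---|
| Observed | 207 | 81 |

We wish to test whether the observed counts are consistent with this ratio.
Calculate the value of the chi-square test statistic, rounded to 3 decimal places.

1.500

Ratio total = 4. Expected counts: 288×3/4 = 216, 288×1/4 = 72.
χ² = (207−216)²/216 + (81−72)²/72
   = 0.3750 + 1.1250
Sum = 1.500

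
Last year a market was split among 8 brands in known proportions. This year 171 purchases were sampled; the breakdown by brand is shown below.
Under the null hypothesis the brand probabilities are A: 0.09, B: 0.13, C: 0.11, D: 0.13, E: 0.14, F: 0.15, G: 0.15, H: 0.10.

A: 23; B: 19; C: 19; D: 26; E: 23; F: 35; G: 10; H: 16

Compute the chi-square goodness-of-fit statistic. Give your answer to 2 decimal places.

17.94

Expected counts E_i = n·p_i: 171×0.09 = 15.39, 171×0.13 = 22.23, 171×0.11 = 18.81, 171×0.13 = 22.23, 171×0.14 = 23.94, 171×0.15 = 25.65, 171×0.15 = 25.65, 171×0.10 = 17.1.
A: (23 − 15.39)²/15.39 = 57.9121/15.39 = 3.763
B: (19 − 22.23)²/22.23 = 10.4329/22.23 = 0.469
C: (19 − 18.81)²/18.81 = 0.0361/18.81 = 0.002
D: (26 − 22.23)²/22.23 = 14.2129/22.23 = 0.639
E: (23 − 23.94)²/23.94 = 0.8836/23.94 = 0.037
F: (35 − 25.65)²/25.65 = 87.4225/25.65 = 3.408
G: (10 − 25.65)²/25.65 = 244.9225/25.65 = 9.549
H: (16 − 17.1)²/17.1 = 1.21/17.1 = 0.071
Sum = 17.94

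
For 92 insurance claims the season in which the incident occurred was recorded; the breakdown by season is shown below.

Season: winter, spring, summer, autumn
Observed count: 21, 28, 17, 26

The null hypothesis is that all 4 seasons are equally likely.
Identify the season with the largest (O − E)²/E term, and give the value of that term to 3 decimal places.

summer, 1.565

Under H₀ each category has probability 1/4, so each expected count is 92/4 = 23.
χ² = (21−23)²/23 + (28−23)²/23 + (17−23)²/23 + (26−23)²/23
   = 0.1739 + 1.0870 + 1.5652 + 0.3913
The largest term is for summer: 1.565.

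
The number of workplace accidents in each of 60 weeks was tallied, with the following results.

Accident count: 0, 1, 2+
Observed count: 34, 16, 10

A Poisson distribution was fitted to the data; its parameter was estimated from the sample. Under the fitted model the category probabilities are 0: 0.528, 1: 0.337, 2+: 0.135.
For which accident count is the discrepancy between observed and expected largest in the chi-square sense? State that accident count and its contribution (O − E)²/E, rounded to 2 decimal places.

Expected counts E_i = n·p_i: 60×0.528 = 31.68, 60×0.337 = 20.22, 60×0.135 = 8.1.
cat         O        E   (O−E)²/E
0          34    31.68      0.170
1          16    20.22      0.881
2+         10      8.1      0.446
The largest term is for 1: 0.88.

1, 0.88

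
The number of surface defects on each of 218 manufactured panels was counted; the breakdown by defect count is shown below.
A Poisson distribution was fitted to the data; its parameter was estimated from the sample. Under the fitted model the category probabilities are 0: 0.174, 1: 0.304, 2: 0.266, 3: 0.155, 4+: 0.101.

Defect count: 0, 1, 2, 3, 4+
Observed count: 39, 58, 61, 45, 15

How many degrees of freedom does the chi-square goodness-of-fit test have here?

3

There are k = 5 categories and 1 parameter estimated from the data, so df = 5 − 1 − 1 = 3.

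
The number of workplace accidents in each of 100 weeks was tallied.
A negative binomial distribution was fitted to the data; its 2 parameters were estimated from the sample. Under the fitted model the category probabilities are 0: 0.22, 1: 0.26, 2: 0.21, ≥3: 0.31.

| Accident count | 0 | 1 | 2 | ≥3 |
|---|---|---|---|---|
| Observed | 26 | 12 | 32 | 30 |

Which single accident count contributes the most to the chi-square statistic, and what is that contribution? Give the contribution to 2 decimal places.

Expected counts E_i = n·p_i: 100×0.22 = 22, 100×0.26 = 26, 100×0.21 = 21, 100×0.31 = 31.
0: (26 − 22)²/22 = 16/22 = 0.727
1: (12 − 26)²/26 = 196/26 = 7.538
2: (32 − 21)²/21 = 121/21 = 5.762
≥3: (30 − 31)²/31 = 1/31 = 0.032
The largest term is for 1: 7.54.

1, 7.54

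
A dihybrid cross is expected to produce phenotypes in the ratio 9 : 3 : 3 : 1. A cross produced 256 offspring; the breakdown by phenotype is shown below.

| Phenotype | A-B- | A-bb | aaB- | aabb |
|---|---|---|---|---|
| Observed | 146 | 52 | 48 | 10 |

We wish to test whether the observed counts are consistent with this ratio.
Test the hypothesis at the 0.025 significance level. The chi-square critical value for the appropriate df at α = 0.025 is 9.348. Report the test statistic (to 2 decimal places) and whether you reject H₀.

2.61; do not reject

Ratio total = 16. Expected counts: 256×9/16 = 144, 256×3/16 = 48, 256×3/16 = 48, 256×1/16 = 16.
A-B-: (146 − 144)²/144 = 4/144 = 0.028
A-bb: (52 − 48)²/48 = 16/48 = 0.333
aaB-: (48 − 48)²/48 = 0/48 = 0.000
aabb: (10 − 16)²/16 = 36/16 = 2.250
Sum = 2.61
df = 3. Since 2.61 < 9.348, we do not reject H₀.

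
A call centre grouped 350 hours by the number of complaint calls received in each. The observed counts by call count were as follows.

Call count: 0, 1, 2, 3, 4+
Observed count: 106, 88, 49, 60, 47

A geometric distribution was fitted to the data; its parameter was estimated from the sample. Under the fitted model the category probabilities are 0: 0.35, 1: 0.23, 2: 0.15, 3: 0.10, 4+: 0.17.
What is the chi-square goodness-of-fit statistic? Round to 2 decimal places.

23.64

Expected counts E_i = n·p_i: 350×0.35 = 122.5, 350×0.23 = 80.5, 350×0.15 = 52.5, 350×0.10 = 35, 350×0.17 = 59.5.
0: (106 − 122.5)²/122.5 = 272.25/122.5 = 2.222
1: (88 − 80.5)²/80.5 = 56.25/80.5 = 0.699
2: (49 − 52.5)²/52.5 = 12.25/52.5 = 0.233
3: (60 − 35)²/35 = 625/35 = 17.857
4+: (47 − 59.5)²/59.5 = 156.25/59.5 = 2.626
Sum = 23.64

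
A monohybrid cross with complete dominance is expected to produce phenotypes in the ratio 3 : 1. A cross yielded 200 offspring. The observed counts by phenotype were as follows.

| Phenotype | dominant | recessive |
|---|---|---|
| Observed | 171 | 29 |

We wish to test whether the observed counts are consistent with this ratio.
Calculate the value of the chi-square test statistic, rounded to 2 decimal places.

Ratio total = 4. Expected counts: 200×3/4 = 150, 200×1/4 = 50.
dominant: (171 − 150)²/150 = 441/150 = 2.940
recessive: (29 − 50)²/50 = 441/50 = 8.820
Sum = 11.76

11.76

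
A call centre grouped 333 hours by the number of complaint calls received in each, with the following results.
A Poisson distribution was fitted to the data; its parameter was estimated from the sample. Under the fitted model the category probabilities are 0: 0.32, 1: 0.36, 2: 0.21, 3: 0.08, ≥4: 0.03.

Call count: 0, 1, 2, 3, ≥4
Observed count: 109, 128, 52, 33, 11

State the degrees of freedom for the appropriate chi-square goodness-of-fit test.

There are k = 5 categories and 1 parameter estimated from the data, so df = 5 − 1 − 1 = 3.

3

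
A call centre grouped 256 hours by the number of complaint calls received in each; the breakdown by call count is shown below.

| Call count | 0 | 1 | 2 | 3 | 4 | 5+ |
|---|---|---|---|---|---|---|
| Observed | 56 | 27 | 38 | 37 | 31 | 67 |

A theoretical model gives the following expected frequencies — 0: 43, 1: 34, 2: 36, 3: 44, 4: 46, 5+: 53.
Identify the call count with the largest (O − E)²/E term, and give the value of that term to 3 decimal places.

4, 4.891

cat         O        E   (O−E)²/E
0          56       43     3.9302
1          27       34     1.4412
2          38       36     0.1111
3          37       44     1.1136
4          31       46     4.8913
5+         67       53     3.6981
The largest term is for 4: 4.891.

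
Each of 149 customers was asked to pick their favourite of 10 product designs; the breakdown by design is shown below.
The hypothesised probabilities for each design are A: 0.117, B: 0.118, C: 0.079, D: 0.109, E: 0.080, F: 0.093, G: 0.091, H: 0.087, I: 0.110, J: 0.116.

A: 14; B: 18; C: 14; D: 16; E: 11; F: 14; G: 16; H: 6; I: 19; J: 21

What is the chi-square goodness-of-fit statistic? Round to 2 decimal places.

Expected counts E_i = n·p_i: 149×0.117 = 17.433, 149×0.118 = 17.582, 149×0.079 = 11.771, 149×0.109 = 16.241, 149×0.080 = 11.92, 149×0.093 = 13.857, 149×0.091 = 13.559, 149×0.087 = 12.963, 149×0.110 = 16.39, 149×0.116 = 17.284.
A: (14 − 17.433)²/17.433 = 11.785489/17.433 = 0.676
B: (18 − 17.582)²/17.582 = 0.174724/17.582 = 0.010
C: (14 − 11.771)²/11.771 = 4.968441/11.771 = 0.422
D: (16 − 16.241)²/16.241 = 0.058081/16.241 = 0.004
E: (11 − 11.92)²/11.92 = 0.8464/11.92 = 0.071
F: (14 − 13.857)²/13.857 = 0.020449/13.857 = 0.001
G: (16 − 13.559)²/13.559 = 5.958481/13.559 = 0.439
H: (6 − 12.963)²/12.963 = 48.483369/12.963 = 3.740
I: (19 − 16.39)²/16.39 = 6.8121/16.39 = 0.416
J: (21 − 17.284)²/17.284 = 13.808656/17.284 = 0.799
Sum = 6.58

6.58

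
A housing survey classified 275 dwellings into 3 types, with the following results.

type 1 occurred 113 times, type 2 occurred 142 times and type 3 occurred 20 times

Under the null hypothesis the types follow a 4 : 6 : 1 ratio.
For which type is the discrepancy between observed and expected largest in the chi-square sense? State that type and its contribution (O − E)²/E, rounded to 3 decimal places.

type 1, 1.690

Ratio total = 11. Expected counts: 275×4/11 = 100, 275×6/11 = 150, 275×1/11 = 25.
χ² = (113−100)²/100 + (142−150)²/150 + (20−25)²/25
   = 1.6900 + 0.4267 + 1.0000
The largest term is for type 1: 1.690.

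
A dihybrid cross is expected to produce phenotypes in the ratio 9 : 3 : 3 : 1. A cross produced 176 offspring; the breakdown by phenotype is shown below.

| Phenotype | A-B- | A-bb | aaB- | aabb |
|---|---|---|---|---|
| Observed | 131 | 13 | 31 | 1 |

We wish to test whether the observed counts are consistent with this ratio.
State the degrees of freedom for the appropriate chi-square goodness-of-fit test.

3

There are k = 4 categories and no parameters were estimated from the data, so df = 4 − 1 = 3.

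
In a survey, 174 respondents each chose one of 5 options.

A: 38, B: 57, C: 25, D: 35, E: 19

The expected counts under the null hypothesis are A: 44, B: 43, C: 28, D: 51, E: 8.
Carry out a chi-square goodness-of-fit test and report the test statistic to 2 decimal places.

25.84

A: (38 − 44)²/44 = 36/44 = 0.818
B: (57 − 43)²/43 = 196/43 = 4.558
C: (25 − 28)²/28 = 9/28 = 0.321
D: (35 − 51)²/51 = 256/51 = 5.020
E: (19 − 8)²/8 = 121/8 = 15.125
Sum = 25.84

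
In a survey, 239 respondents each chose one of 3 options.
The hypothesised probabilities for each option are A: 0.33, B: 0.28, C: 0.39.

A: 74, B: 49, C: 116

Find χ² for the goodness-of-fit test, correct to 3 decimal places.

10.672

Expected counts E_i = n·p_i: 239×0.33 = 78.87, 239×0.28 = 66.92, 239×0.39 = 93.21.
χ² = (74−78.87)²/78.87 + (49−66.92)²/66.92 + (116−93.21)²/93.21
   = 0.3007 + 4.7987 + 5.5722
Sum = 10.672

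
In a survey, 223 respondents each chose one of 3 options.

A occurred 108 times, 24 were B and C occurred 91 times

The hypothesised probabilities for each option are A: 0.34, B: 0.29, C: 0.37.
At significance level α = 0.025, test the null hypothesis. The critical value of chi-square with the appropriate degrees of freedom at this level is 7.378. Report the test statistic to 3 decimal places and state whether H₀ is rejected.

40.108; reject

Expected counts E_i = n·p_i: 223×0.34 = 75.82, 223×0.29 = 64.67, 223×0.37 = 82.51.
cat         O        E   (O−E)²/E
A         108    75.82    13.6580
B          24    64.67    25.5768
C          91    82.51     0.8736
Sum = 40.108
df = 2. Since 40.108 > 7.378, we reject H₀.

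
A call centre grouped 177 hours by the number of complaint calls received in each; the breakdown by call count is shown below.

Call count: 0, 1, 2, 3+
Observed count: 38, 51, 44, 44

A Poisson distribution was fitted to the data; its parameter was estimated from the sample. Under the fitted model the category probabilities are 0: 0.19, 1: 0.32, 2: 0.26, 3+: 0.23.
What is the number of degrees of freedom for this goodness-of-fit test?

2

There are k = 4 categories and 1 parameter estimated from the data, so df = 4 − 1 − 1 = 2.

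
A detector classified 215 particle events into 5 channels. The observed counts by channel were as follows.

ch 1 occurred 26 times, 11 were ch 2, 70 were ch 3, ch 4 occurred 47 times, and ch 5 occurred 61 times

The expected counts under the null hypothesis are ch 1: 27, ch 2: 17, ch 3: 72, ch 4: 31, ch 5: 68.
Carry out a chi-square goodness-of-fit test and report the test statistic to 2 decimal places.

11.19

ch 1: (26 − 27)²/27 = 1/27 = 0.037
ch 2: (11 − 17)²/17 = 36/17 = 2.118
ch 3: (70 − 72)²/72 = 4/72 = 0.056
ch 4: (47 − 31)²/31 = 256/31 = 8.258
ch 5: (61 − 68)²/68 = 49/68 = 0.721
Sum = 11.19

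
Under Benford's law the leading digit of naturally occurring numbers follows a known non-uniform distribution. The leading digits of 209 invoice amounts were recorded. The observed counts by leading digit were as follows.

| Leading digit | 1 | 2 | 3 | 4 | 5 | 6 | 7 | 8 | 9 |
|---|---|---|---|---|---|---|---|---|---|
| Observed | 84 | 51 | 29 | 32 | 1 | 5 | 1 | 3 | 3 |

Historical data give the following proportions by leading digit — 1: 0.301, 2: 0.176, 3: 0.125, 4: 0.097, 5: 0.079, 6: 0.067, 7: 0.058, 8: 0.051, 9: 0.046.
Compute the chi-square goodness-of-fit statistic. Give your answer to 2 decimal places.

60.28

Expected counts E_i = n·p_i: 209×0.301 = 62.909, 209×0.176 = 36.784, 209×0.125 = 26.125, 209×0.097 = 20.273, 209×0.079 = 16.511, 209×0.067 = 14.003, 209×0.058 = 12.122, 209×0.051 = 10.659, 209×0.046 = 9.614.
cat         O        E   (O−E)²/E
1          84   62.909      7.071
2          51   36.784      5.494
3          29   26.125      0.316
4          32   20.273      6.784
5           1   16.511     14.572
6           5   14.003      5.788
7           1   12.122     10.204
8           3   10.659      5.503
9           3    9.614      4.550
Sum = 60.28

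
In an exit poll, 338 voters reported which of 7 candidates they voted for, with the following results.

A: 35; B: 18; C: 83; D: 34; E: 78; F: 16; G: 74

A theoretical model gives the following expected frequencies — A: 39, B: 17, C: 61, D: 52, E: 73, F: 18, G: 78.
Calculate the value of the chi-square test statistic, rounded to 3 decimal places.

15.404

χ² = (35−39)²/39 + (18−17)²/17 + (83−61)²/61 + (34−52)²/52 + (78−73)²/73 + (16−18)²/18 + (74−78)²/78
   = 0.4103 + 0.0588 + 7.9344 + 6.2308 + 0.3425 + 0.2222 + 0.2051
Sum = 15.404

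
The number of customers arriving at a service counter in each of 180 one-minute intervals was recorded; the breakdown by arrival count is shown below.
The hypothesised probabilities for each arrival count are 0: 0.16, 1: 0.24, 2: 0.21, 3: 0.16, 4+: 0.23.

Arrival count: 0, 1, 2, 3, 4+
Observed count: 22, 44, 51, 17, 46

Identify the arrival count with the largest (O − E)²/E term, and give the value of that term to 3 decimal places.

Expected counts E_i = n·p_i: 180×0.16 = 28.8, 180×0.24 = 43.2, 180×0.21 = 37.8, 180×0.16 = 28.8, 180×0.23 = 41.4.
χ² = (22−28.8)²/28.8 + (44−43.2)²/43.2 + (51−37.8)²/37.8 + (17−28.8)²/28.8 + (46−41.4)²/41.4
   = 1.6056 + 0.0148 + 4.6095 + 4.8347 + 0.5111
The largest term is for 3: 4.835.

3, 4.835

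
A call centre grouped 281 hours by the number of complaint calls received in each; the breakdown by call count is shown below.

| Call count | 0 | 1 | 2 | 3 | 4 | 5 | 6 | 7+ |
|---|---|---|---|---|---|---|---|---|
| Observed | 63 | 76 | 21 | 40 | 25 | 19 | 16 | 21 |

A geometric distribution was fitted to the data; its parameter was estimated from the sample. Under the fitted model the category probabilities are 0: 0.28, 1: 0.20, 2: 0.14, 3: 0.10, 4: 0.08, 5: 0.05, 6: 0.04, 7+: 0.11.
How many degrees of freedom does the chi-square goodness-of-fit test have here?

6

There are k = 8 categories and 1 parameter estimated from the data, so df = 8 − 1 − 1 = 6.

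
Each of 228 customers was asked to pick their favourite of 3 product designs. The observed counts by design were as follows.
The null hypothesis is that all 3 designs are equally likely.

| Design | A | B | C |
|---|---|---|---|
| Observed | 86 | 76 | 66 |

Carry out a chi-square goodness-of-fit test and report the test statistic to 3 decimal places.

2.632

Expected count for each of the 3 categories: 228/3 = 76.
A: (86 − 76)²/76 = 100/76 = 1.3158
B: (76 − 76)²/76 = 0/76 = 0.0000
C: (66 − 76)²/76 = 100/76 = 1.3158
Sum = 2.632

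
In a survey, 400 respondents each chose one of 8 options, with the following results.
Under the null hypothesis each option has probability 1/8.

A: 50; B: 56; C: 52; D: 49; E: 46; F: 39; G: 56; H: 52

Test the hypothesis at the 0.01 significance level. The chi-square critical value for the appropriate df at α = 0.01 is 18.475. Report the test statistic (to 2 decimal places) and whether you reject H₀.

4.36; do not reject

Expected count for each of the 8 categories: 400/8 = 50.
A: (50 − 50)²/50 = 0/50 = 0.000
B: (56 − 50)²/50 = 36/50 = 0.720
C: (52 − 50)²/50 = 4/50 = 0.080
D: (49 − 50)²/50 = 1/50 = 0.020
E: (46 − 50)²/50 = 16/50 = 0.320
F: (39 − 50)²/50 = 121/50 = 2.420
G: (56 − 50)²/50 = 36/50 = 0.720
H: (52 − 50)²/50 = 4/50 = 0.080
Sum = 4.36
df = 7. Since 4.36 < 18.475, we do not reject H₀.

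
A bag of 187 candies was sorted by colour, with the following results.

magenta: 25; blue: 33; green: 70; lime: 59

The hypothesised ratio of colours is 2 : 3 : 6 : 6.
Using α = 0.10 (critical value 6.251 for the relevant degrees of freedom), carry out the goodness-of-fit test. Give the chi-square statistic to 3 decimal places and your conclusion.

Ratio total = 17. Expected counts: 187×2/17 = 22, 187×3/17 = 33, 187×6/17 = 66, 187×6/17 = 66.
χ² = (25−22)²/22 + (33−33)²/33 + (70−66)²/66 + (59−66)²/66
   = 0.4091 + 0.0000 + 0.2424 + 0.7424
Sum = 1.394
df = 3. Since 1.394 < 6.251, we do not reject H₀.

1.394; do not reject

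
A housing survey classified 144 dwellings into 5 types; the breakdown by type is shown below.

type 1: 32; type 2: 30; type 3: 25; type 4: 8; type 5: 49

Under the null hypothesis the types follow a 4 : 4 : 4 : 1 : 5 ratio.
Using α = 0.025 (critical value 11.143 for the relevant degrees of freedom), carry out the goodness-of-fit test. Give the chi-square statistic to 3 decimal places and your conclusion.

Ratio total = 18. Expected counts: 144×4/18 = 32, 144×4/18 = 32, 144×4/18 = 32, 144×1/18 = 8, 144×5/18 = 40.
cat         O        E   (O−E)²/E
type 1     32       32     0.0000
type 2     30       32     0.1250
type 3     25       32     1.5313
type 4      8        8     0.0000
type 5     49       40     2.0250
Sum = 3.681
df = 4. Since 3.681 < 11.143, we do not reject H₀.

3.681; do not reject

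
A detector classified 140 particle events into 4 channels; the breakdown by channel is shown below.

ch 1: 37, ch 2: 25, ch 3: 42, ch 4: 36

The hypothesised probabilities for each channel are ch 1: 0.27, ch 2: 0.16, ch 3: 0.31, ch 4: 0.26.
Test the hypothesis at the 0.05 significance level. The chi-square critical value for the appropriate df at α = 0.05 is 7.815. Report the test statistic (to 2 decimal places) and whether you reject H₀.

Expected counts E_i = n·p_i: 140×0.27 = 37.8, 140×0.16 = 22.4, 140×0.31 = 43.4, 140×0.26 = 36.4.
χ² = (37−37.8)²/37.8 + (25−22.4)²/22.4 + (42−43.4)²/43.4 + (36−36.4)²/36.4
   = 0.017 + 0.302 + 0.045 + 0.004
Sum = 0.37
df = 3. Since 0.37 < 7.815, we do not reject H₀.

0.37; do not reject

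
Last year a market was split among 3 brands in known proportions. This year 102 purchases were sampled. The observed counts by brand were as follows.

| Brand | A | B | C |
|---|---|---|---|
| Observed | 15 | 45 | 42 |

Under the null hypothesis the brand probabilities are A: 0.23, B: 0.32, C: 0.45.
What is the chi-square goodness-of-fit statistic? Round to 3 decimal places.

Expected counts E_i = n·p_i: 102×0.23 = 23.46, 102×0.32 = 32.64, 102×0.45 = 45.9.
cat         O        E   (O−E)²/E
A          15    23.46     3.0508
B          45    32.64     4.6804
C          42     45.9     0.3314
Sum = 8.063

8.063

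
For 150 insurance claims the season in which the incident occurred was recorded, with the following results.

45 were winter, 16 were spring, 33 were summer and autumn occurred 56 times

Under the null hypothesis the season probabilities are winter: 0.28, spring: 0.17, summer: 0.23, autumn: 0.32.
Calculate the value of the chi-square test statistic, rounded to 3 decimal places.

Expected counts E_i = n·p_i: 150×0.28 = 42, 150×0.17 = 25.5, 150×0.23 = 34.5, 150×0.32 = 48.
winter: (45 − 42)²/42 = 9/42 = 0.2143
spring: (16 − 25.5)²/25.5 = 90.25/25.5 = 3.5392
summer: (33 − 34.5)²/34.5 = 2.25/34.5 = 0.0652
autumn: (56 − 48)²/48 = 64/48 = 1.3333
Sum = 5.152

5.152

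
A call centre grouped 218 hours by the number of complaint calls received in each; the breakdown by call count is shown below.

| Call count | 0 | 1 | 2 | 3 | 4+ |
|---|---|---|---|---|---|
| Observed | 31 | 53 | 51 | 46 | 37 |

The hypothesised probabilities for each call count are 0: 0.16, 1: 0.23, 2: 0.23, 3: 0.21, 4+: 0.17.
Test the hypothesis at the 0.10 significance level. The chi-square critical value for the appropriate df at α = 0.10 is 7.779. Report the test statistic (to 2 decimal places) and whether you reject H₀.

Expected counts E_i = n·p_i: 218×0.16 = 34.88, 218×0.23 = 50.14, 218×0.23 = 50.14, 218×0.21 = 45.78, 218×0.17 = 37.06.
0: (31 − 34.88)²/34.88 = 15.0544/34.88 = 0.432
1: (53 − 50.14)²/50.14 = 8.1796/50.14 = 0.163
2: (51 − 50.14)²/50.14 = 0.7396/50.14 = 0.015
3: (46 − 45.78)²/45.78 = 0.0484/45.78 = 0.001
4+: (37 − 37.06)²/37.06 = 0.0036/37.06 = 0.000
Sum = 0.61
df = 4. Since 0.61 < 7.779, we do not reject H₀.

0.61; do not reject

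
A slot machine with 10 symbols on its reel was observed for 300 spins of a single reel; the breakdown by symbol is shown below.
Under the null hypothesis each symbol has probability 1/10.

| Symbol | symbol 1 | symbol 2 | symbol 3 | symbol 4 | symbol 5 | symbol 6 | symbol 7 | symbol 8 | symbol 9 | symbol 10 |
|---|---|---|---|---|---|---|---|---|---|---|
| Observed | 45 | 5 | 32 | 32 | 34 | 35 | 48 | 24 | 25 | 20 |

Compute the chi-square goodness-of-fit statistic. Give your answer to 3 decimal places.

46.133

Under H₀ each category has probability 1/10, so each expected count is 300/10 = 30.
symbol 1: (45 − 30)²/30 = 225/30 = 7.5000
symbol 2: (5 − 30)²/30 = 625/30 = 20.8333
symbol 3: (32 − 30)²/30 = 4/30 = 0.1333
symbol 4: (32 − 30)²/30 = 4/30 = 0.1333
symbol 5: (34 − 30)²/30 = 16/30 = 0.5333
symbol 6: (35 − 30)²/30 = 25/30 = 0.8333
symbol 7: (48 − 30)²/30 = 324/30 = 10.8000
symbol 8: (24 − 30)²/30 = 36/30 = 1.2000
symbol 9: (25 − 30)²/30 = 25/30 = 0.8333
symbol 10: (20 − 30)²/30 = 100/30 = 3.3333
Sum = 46.133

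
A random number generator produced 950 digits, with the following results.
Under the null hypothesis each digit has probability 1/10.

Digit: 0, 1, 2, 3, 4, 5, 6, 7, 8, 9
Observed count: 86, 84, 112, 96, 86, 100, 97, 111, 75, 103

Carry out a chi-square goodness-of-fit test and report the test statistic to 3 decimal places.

13.916

Expected count for each of the 10 categories: 950/10 = 95.
0: (86 − 95)²/95 = 81/95 = 0.8526
1: (84 − 95)²/95 = 121/95 = 1.2737
2: (112 − 95)²/95 = 289/95 = 3.0421
3: (96 − 95)²/95 = 1/95 = 0.0105
4: (86 − 95)²/95 = 81/95 = 0.8526
5: (100 − 95)²/95 = 25/95 = 0.2632
6: (97 − 95)²/95 = 4/95 = 0.0421
7: (111 − 95)²/95 = 256/95 = 2.6947
8: (75 − 95)²/95 = 400/95 = 4.2105
9: (103 − 95)²/95 = 64/95 = 0.6737
Sum = 13.916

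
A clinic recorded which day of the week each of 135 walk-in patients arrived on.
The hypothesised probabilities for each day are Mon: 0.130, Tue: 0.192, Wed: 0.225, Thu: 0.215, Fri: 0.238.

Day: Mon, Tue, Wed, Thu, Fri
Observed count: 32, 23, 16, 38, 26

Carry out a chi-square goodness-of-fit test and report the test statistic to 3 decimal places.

Expected counts E_i = n·p_i: 135×0.130 = 17.55, 135×0.192 = 25.92, 135×0.225 = 30.375, 135×0.215 = 29.025, 135×0.238 = 32.13.
cat         O        E   (O−E)²/E
Mon        32    17.55    11.8976
Tue        23    25.92     0.3290
Wed        16   30.375     6.8030
Thu        38   29.025     2.7752
Fri        26    32.13     1.1695
Sum = 22.974

22.974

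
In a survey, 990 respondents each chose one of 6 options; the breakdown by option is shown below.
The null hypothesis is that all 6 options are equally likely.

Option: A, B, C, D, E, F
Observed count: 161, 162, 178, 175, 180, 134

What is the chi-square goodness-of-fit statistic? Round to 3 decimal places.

Under H₀ each category has probability 1/6, so each expected count is 990/6 = 165.
A: (161 − 165)²/165 = 16/165 = 0.0970
B: (162 − 165)²/165 = 9/165 = 0.0545
C: (178 − 165)²/165 = 169/165 = 1.0242
D: (175 − 165)²/165 = 100/165 = 0.6061
E: (180 − 165)²/165 = 225/165 = 1.3636
F: (134 − 165)²/165 = 961/165 = 5.8242
Sum = 8.970

8.970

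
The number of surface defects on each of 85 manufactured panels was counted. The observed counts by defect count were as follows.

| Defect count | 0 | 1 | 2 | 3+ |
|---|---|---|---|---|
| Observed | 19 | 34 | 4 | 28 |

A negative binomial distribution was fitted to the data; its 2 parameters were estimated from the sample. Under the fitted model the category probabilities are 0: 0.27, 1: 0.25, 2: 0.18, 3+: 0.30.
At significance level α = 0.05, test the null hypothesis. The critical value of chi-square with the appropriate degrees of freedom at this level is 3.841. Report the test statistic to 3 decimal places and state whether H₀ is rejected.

16.921; reject

Expected counts E_i = n·p_i: 85×0.27 = 22.95, 85×0.25 = 21.25, 85×0.18 = 15.3, 85×0.30 = 25.5.
cat         O        E   (O−E)²/E
0          19    22.95     0.6798
1          34    21.25     7.6500
2           4     15.3     8.3458
3+         28     25.5     0.2451
Sum = 16.921
df = 1. Since 16.921 > 3.841, we reject H₀.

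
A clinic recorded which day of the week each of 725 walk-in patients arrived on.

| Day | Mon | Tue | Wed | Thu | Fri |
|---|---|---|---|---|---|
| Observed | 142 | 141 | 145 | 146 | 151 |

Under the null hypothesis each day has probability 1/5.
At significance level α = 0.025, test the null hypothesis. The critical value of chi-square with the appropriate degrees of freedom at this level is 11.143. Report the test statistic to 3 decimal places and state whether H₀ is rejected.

0.428; do not reject

Expected count for each of the 5 categories: 725/5 = 145.
χ² = (142−145)²/145 + (141−145)²/145 + (145−145)²/145 + (146−145)²/145 + (151−145)²/145
   = 0.0621 + 0.1103 + 0.0000 + 0.0069 + 0.2483
Sum = 0.428
df = 4. Since 0.428 < 11.143, we do not reject H₀.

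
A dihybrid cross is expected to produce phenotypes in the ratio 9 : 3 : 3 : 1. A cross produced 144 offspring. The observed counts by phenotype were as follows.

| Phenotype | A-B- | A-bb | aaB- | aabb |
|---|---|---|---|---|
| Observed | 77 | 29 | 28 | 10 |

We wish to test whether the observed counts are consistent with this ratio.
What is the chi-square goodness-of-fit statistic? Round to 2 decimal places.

0.49

Ratio total = 16. Expected counts: 144×9/16 = 81, 144×3/16 = 27, 144×3/16 = 27, 144×1/16 = 9.
A-B-: (77 − 81)²/81 = 16/81 = 0.198
A-bb: (29 − 27)²/27 = 4/27 = 0.148
aaB-: (28 − 27)²/27 = 1/27 = 0.037
aabb: (10 − 9)²/9 = 1/9 = 0.111
Sum = 0.49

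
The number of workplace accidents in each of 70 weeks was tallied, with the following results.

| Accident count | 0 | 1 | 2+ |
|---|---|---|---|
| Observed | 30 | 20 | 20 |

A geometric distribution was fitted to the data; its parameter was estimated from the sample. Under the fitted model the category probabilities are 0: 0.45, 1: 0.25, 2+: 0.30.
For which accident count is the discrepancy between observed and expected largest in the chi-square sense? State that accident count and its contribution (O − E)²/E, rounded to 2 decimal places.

1, 0.36

Expected counts E_i = n·p_i: 70×0.45 = 31.5, 70×0.25 = 17.5, 70×0.30 = 21.
0: (30 − 31.5)²/31.5 = 2.25/31.5 = 0.071
1: (20 − 17.5)²/17.5 = 6.25/17.5 = 0.357
2+: (20 − 21)²/21 = 1/21 = 0.048
The largest term is for 1: 0.36.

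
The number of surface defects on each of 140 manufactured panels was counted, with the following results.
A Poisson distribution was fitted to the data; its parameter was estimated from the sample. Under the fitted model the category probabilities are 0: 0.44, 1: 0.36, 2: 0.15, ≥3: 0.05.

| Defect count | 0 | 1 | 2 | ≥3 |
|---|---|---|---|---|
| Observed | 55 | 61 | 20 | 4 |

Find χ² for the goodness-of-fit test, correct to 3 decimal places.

Expected counts E_i = n·p_i: 140×0.44 = 61.6, 140×0.36 = 50.4, 140×0.15 = 21, 140×0.05 = 7.
χ² = (55−61.6)²/61.6 + (61−50.4)²/50.4 + (20−21)²/21 + (4−7)²/7
   = 0.7071 + 2.2294 + 0.0476 + 1.2857
Sum = 4.270

4.270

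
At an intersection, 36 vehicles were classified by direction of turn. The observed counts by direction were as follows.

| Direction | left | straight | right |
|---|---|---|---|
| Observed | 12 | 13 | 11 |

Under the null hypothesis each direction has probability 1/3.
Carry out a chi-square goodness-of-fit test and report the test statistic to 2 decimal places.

Under H₀ each category has probability 1/3, so each expected count is 36/3 = 12.
left: (12 − 12)²/12 = 0/12 = 0.000
straight: (13 − 12)²/12 = 1/12 = 0.083
right: (11 − 12)²/12 = 1/12 = 0.083
Sum = 0.17

0.17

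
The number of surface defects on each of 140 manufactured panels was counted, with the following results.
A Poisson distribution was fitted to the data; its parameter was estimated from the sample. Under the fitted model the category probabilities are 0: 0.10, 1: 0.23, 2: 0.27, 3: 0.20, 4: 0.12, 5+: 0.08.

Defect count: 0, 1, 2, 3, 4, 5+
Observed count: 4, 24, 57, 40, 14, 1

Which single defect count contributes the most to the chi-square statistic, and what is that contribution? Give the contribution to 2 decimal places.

Expected counts E_i = n·p_i: 140×0.10 = 14, 140×0.23 = 32.2, 140×0.27 = 37.8, 140×0.20 = 28, 140×0.12 = 16.8, 140×0.08 = 11.2.
cat         O        E   (O−E)²/E
0           4       14      7.143
1          24     32.2      2.088
2          57     37.8      9.752
3          40       28      5.143
4          14     16.8      0.467
5+          1     11.2      9.289
The largest term is for 2: 9.75.

2, 9.75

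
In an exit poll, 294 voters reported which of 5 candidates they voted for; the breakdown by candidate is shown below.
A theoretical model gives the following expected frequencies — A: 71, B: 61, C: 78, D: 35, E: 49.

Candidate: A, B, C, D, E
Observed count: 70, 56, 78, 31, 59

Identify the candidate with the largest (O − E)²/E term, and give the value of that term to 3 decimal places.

A: (70 − 71)²/71 = 1/71 = 0.0141
B: (56 − 61)²/61 = 25/61 = 0.4098
C: (78 − 78)²/78 = 0/78 = 0.0000
D: (31 − 35)²/35 = 16/35 = 0.4571
E: (59 − 49)²/49 = 100/49 = 2.0408
The largest term is for E: 2.041.

E, 2.041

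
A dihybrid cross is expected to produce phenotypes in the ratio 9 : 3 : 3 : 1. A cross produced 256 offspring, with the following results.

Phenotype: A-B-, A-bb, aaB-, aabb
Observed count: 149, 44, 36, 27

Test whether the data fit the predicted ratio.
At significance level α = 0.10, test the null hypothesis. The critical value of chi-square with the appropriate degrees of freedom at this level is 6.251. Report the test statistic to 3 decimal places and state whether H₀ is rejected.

11.069; reject

Ratio total = 16. Expected counts: 256×9/16 = 144, 256×3/16 = 48, 256×3/16 = 48, 256×1/16 = 16.
A-B-: (149 − 144)²/144 = 25/144 = 0.1736
A-bb: (44 − 48)²/48 = 16/48 = 0.3333
aaB-: (36 − 48)²/48 = 144/48 = 3.0000
aabb: (27 − 16)²/16 = 121/16 = 7.5625
Sum = 11.069
df = 3. Since 11.069 > 6.251, we reject H₀.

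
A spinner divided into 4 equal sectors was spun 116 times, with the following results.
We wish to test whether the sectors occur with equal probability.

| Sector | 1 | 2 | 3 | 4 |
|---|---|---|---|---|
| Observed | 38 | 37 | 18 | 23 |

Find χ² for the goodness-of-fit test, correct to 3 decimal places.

10.414

Expected count for each of the 4 categories: 116/4 = 29.
1: (38 − 29)²/29 = 81/29 = 2.7931
2: (37 − 29)²/29 = 64/29 = 2.2069
3: (18 − 29)²/29 = 121/29 = 4.1724
4: (23 − 29)²/29 = 36/29 = 1.2414
Sum = 10.414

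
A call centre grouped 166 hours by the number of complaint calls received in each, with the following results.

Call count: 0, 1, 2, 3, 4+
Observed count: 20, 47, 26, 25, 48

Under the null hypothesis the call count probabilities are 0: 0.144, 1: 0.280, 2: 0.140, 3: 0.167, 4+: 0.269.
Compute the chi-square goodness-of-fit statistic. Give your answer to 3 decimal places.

Expected counts E_i = n·p_i: 166×0.144 = 23.904, 166×0.280 = 46.48, 166×0.140 = 23.24, 166×0.167 = 27.722, 166×0.269 = 44.654.
χ² = (20−23.904)²/23.904 + (47−46.48)²/46.48 + (26−23.24)²/23.24 + (25−27.722)²/27.722 + (48−44.654)²/44.654
   = 0.6376 + 0.0058 + 0.3278 + 0.2673 + 0.2507
Sum = 1.489

1.489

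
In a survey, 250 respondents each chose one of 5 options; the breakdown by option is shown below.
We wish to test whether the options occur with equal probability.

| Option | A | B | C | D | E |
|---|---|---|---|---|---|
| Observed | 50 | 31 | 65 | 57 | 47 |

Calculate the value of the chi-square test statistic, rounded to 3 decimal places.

12.880

Expected count for each of the 5 categories: 250/5 = 50.
cat         O        E   (O−E)²/E
A          50       50     0.0000
B          31       50     7.2200
C          65       50     4.5000
D          57       50     0.9800
E          47       50     0.1800
Sum = 12.880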